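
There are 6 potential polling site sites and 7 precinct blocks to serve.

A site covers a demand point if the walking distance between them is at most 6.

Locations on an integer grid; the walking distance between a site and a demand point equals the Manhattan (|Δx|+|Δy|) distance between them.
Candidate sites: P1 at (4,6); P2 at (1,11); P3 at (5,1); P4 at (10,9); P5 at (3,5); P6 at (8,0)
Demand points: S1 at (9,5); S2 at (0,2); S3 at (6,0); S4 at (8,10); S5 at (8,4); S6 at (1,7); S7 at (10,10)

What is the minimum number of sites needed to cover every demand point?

Coverage sets (demand points within 6 of each site):
  P1: {S1, S5, S6}
  P2: {S6}
  P3: {S2, S3, S5}
  P4: {S1, S4, S7}
  P5: {S1, S2, S5, S6}
  P6: {S1, S3, S5}
No 2 sites suffice: every size-2 union leaves at least one demand point uncovered.
But {P1, P3, P4} covers everything, so the minimum is 3.

3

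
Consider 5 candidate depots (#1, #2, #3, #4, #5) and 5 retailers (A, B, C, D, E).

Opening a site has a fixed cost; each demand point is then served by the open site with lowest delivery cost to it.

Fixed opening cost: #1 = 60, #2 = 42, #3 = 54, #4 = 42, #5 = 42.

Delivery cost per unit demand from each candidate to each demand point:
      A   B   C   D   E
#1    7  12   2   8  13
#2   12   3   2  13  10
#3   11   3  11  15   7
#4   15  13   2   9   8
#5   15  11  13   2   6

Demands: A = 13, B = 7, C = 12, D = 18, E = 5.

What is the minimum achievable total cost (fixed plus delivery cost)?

346

Open {#1, #2, #5}: assign each demand point to its cheapest open site.
  A→#1 13×7=91, B→#2 7×3=21, C→#1 12×2=24, D→#5 18×2=36, E→#5 5×6=30
  delivery cost 202, fixed 144 → total 346.
Compare {#2, #5}: delivery cost 267 + fixed 84 = 351.
Compare {#1, #3, #5}: delivery cost 202 + fixed 156 = 358.
Compare {#1, #5}: delivery cost 258 + fixed 102 = 360.
All other subsets cost ≥ 351. Minimum total cost: 346.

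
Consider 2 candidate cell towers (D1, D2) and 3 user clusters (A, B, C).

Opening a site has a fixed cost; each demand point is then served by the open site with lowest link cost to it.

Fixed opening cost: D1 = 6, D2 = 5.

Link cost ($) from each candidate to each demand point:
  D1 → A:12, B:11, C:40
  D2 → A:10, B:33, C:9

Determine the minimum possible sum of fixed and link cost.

Open {D1, D2}: assign each demand point to its cheapest open site.
  A→D2 10, B→D1 11, C→D2 9
  link cost 30, fixed 11 → total 41.
Compare {D2}: link cost 52 + fixed 5 = 57.
Compare {D1}: link cost 63 + fixed 6 = 69.

41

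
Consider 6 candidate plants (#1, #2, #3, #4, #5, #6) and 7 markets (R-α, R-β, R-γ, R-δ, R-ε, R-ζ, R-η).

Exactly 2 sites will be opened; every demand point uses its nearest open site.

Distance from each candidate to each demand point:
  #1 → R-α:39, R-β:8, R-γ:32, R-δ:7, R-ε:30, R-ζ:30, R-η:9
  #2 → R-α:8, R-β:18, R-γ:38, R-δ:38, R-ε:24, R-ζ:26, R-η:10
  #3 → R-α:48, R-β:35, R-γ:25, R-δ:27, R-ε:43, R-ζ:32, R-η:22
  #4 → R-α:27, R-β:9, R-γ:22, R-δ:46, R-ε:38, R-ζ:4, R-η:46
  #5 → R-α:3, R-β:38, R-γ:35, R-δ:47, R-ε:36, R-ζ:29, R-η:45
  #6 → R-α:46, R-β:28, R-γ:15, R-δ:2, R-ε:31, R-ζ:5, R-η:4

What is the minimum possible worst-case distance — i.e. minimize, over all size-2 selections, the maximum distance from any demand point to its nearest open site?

24

Open {#2, #6}.
  Farthest demand point is R-ε at distance 24 (to #2); all others are ≤ 24.
With {#2, #3} the worst case is 27.
With {#1, #4} the worst case is 30.
No size-2 selection achieves below 24.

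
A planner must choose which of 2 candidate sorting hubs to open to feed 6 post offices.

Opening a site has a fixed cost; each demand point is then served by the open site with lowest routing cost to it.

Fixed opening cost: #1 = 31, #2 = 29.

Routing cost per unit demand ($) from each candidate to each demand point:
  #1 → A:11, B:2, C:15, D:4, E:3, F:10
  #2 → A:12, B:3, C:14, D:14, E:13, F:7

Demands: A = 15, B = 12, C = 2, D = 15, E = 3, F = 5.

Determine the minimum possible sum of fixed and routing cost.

369

Open {#1}: assign each demand point to its cheapest open site.
  A→#1 15×11=165, B→#1 12×2=24, C→#1 2×15=30, D→#1 15×4=60, E→#1 3×3=9, F→#1 5×10=50
  routing cost 338, fixed 31 → total 369.
Compare {#1, #2}: routing cost 321 + fixed 60 = 381.
Compare {#2}: routing cost 528 + fixed 29 = 557.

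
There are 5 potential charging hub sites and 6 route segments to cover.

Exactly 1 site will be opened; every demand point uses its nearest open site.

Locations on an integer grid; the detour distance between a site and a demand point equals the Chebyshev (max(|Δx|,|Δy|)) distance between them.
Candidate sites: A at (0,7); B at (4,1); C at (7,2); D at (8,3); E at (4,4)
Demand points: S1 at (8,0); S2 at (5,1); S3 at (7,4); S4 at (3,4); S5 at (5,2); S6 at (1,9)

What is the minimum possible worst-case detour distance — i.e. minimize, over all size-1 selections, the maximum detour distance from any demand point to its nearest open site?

5

Open {E}.
  Farthest demand point is S6 at detour distance 5 (to E); all others are ≤ 5.
With {C} the worst case is 7.
With {D} the worst case is 7.
No size-1 selection achieves below 5.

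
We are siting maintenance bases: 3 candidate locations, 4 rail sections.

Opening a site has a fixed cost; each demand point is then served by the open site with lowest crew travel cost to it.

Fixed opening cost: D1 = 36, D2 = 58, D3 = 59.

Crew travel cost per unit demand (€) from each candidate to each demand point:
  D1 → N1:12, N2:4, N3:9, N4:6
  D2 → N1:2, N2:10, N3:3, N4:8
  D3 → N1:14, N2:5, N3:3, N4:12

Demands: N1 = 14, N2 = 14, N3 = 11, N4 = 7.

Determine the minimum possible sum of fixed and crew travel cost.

253

Open {D1, D2}: assign each demand point to its cheapest open site.
  N1→D2 14×2=28, N2→D1 14×4=56, N3→D2 11×3=33, N4→D1 7×6=42
  crew travel cost 159, fixed 94 → total 253.
Compare {D2, D3}: crew travel cost 187 + fixed 117 = 304.
Compare {D1, D2, D3}: crew travel cost 159 + fixed 153 = 312.
Compare {D2}: crew travel cost 257 + fixed 58 = 315.
All other subsets cost ≥ 304. Minimum total cost: 253.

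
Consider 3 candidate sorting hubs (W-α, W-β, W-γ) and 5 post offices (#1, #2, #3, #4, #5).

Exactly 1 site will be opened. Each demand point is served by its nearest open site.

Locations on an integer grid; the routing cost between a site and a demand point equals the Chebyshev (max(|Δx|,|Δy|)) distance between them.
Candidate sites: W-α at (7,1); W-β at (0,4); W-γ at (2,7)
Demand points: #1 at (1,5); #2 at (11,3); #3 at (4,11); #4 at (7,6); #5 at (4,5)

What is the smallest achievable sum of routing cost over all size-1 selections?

22

Open {W-γ}.
  #1→W-γ 2, #2→W-γ 9, #3→W-γ 4, #4→W-γ 5, #5→W-γ 2  ⇒ total 22.
Compare {W-α}: total 29.
Compare {W-β}: total 30.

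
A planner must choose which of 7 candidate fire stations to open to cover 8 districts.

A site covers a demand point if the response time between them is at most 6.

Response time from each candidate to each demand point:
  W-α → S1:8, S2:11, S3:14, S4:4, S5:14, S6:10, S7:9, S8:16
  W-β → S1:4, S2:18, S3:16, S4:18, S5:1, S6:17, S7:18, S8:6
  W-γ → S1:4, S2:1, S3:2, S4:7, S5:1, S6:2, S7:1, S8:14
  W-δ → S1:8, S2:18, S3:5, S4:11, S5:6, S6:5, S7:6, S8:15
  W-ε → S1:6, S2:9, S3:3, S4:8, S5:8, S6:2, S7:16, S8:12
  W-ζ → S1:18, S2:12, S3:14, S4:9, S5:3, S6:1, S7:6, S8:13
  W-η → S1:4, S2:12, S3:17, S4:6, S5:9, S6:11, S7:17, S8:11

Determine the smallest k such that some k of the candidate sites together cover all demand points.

Coverage sets (demand points within 6 of each site):
  W-α: {S4}
  W-β: {S1, S5, S8}
  W-γ: {S1, S2, S3, S5, S6, S7}
  W-δ: {S3, S5, S6, S7}
  W-ε: {S1, S3, S6}
  W-ζ: {S5, S6, S7}
  W-η: {S1, S4}
No 2 sites suffice: every size-2 union leaves at least one demand point uncovered.
But {W-α, W-β, W-γ} covers everything, so the minimum is 3.

3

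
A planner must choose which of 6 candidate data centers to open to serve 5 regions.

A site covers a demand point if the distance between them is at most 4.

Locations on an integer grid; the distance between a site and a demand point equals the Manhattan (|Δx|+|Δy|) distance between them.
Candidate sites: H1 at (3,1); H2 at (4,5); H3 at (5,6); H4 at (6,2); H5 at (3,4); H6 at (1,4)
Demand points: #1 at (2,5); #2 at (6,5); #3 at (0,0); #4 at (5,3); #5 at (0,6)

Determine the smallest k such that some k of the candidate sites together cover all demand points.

3

Coverage sets (demand points within 4 of each site):
  H1: {#3, #4}
  H2: {#1, #2, #4}
  H3: {#1, #2, #4}
  H4: {#2, #4}
  H5: {#1, #2, #4}
  H6: {#1, #5}
No 2 sites suffice: every size-2 union leaves at least one demand point uncovered.
But {H1, H2, H6} covers everything, so the minimum is 3.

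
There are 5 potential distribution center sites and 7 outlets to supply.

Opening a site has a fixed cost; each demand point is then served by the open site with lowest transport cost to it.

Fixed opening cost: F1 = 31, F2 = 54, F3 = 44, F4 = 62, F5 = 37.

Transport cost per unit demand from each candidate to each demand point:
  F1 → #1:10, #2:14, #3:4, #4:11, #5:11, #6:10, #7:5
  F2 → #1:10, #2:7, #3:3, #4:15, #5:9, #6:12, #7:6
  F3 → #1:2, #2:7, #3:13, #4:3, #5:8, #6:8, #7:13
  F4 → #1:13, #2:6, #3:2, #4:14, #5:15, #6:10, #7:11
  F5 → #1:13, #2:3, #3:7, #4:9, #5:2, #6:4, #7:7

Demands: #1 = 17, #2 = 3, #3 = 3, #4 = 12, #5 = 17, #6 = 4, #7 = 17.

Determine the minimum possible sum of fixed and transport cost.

Open {F1, F3, F5}: assign each demand point to its cheapest open site.
  #1→F3 17×2=34, #2→F5 3×3=9, #3→F1 3×4=12, #4→F3 12×3=36, #5→F5 17×2=34, #6→F5 4×4=16, #7→F1 17×5=85
  transport cost 226, fixed 112 → total 338.
Compare {F3, F5}: transport cost 269 + fixed 81 = 350.
Compare {F2, F3, F5}: transport cost 240 + fixed 135 = 375.
Compare {F1, F2, F3, F5}: transport cost 223 + fixed 166 = 389.
All other subsets cost ≥ 350. Minimum total cost: 338.

338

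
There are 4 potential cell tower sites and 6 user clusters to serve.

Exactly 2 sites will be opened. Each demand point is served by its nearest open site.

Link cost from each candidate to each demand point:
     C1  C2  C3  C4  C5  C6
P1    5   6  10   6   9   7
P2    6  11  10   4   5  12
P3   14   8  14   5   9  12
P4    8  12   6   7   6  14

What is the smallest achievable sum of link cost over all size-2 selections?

Open {P1, P4}.
  C1→P1 5, C2→P1 6, C3→P4 6, C4→P1 6, C5→P4 6, C6→P1 7  ⇒ total 36.
Compare {P1, P2}: total 37.
Compare {P1, P3}: total 42.
No size-2 selection does better; minimum is 36.

36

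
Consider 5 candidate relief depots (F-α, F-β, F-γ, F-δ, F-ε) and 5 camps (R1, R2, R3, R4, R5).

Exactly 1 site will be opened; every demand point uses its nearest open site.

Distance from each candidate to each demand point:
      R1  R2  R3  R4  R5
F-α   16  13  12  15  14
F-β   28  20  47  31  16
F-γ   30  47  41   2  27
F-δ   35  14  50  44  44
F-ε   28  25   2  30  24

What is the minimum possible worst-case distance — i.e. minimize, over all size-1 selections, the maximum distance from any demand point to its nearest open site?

16

Open {F-α}.
  Farthest demand point is R1 at distance 16 (to F-α); all others are ≤ 16.
With {F-ε} the worst case is 30.
With {F-β} the worst case is 47.
No size-1 selection achieves below 16.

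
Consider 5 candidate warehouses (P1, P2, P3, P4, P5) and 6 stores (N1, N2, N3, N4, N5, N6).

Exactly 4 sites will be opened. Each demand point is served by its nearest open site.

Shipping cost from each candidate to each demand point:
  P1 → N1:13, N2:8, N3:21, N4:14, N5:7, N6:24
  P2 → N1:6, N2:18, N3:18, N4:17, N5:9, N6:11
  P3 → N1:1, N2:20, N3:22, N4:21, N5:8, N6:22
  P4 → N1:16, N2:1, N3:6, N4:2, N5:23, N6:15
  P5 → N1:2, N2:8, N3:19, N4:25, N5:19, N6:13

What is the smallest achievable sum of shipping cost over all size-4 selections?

Open {P1, P2, P3, P4}.
  N1→P3 1, N2→P4 1, N3→P4 6, N4→P4 2, N5→P1 7, N6→P2 11  ⇒ total 28.
Compare {P1, P2, P4, P5}: total 29.
Compare {P2, P3, P4, P5}: total 29.
No size-4 selection does better; minimum is 28.

28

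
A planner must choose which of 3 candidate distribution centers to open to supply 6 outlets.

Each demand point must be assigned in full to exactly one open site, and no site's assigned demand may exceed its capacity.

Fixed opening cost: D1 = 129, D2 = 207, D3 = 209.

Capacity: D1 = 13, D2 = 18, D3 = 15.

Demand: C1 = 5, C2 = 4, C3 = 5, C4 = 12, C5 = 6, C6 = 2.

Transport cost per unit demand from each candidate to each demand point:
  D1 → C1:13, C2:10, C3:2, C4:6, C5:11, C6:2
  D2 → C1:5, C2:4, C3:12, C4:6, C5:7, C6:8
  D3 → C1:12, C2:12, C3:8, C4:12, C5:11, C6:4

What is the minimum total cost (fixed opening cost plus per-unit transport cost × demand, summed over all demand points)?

Open {D1, D2, D3}; cheapest assignment that respects the capacities:
  D1 (cap 13, load 12): C4 — cost 12×6 = 72
  D2 (cap 18, load 15): C1, C2, C5 — cost 5×5 + 4×4 + 6×7 = 83
  D3 (cap 15, load 7): C3, C6 — cost 5×8 + 2×4 = 48
  Shipping 203, fixed 545 → total 748.
  Any other capacity-feasible assignment to {D1, D2, D3} ships for at least 203.
Total demand is 34 and no other set of sites has combined capacity ≥ 34, so {D1, D2, D3} is the only feasible choice of open sites. Minimum: 748.

748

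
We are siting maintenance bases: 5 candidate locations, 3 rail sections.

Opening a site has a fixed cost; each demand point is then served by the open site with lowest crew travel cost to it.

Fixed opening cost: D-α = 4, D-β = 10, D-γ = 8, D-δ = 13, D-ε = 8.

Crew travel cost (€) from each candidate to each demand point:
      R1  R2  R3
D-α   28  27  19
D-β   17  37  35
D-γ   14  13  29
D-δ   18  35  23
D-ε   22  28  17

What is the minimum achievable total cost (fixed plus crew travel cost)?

58

Open {D-α, D-γ}: assign each demand point to its cheapest open site.
  R1→D-γ 14, R2→D-γ 13, R3→D-α 19
  crew travel cost 46, fixed 12 → total 58.
Compare {D-γ, D-ε}: crew travel cost 44 + fixed 16 = 60.
Compare {D-γ}: crew travel cost 56 + fixed 8 = 64.
Compare {D-α, D-γ, D-ε}: crew travel cost 44 + fixed 20 = 64.
All other subsets cost ≥ 60. Minimum total cost: 58.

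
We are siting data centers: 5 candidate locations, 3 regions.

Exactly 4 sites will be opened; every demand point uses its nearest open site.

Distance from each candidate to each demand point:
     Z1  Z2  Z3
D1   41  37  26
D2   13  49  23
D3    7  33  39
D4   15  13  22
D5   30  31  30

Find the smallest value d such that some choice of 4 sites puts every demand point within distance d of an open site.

22

Open {D1, D2, D3, D4}.
  Farthest demand point is Z3 at distance 22 (to D4); all others are ≤ 22.
With {D1, D2, D4, D5} the worst case is 22.
With {D1, D3, D4, D5} the worst case is 22.
No size-4 selection achieves below 22.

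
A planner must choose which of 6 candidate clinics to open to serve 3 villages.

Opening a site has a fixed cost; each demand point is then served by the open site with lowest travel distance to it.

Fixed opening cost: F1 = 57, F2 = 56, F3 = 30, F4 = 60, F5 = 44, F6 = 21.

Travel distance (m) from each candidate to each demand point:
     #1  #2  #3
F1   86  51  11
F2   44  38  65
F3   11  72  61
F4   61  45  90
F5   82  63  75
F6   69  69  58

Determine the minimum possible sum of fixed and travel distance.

160

Open {F1, F3}: assign each demand point to its cheapest open site.
  #1→F3 11, #2→F1 51, #3→F1 11
  travel distance 73, fixed 87 → total 160.
Compare {F3}: travel distance 144 + fixed 30 = 174.
Compare {F1, F3, F6}: travel distance 73 + fixed 108 = 181.
Compare {F3, F6}: travel distance 138 + fixed 51 = 189.
All other subsets cost ≥ 174. Minimum total cost: 160.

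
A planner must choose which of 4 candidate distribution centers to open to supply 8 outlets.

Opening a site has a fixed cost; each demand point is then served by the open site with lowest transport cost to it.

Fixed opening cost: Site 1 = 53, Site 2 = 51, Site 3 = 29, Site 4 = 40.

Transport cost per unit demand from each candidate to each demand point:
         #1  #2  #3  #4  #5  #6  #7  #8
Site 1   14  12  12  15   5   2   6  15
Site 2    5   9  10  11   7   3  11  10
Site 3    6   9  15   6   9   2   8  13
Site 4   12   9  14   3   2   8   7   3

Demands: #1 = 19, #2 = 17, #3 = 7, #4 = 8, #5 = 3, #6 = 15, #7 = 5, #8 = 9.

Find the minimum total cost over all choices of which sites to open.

546

Open {Site 2, Site 4}: assign each demand point to its cheapest open site.
  #1→Site 2 19×5=95, #2→Site 2 17×9=153, #3→Site 2 7×10=70, #4→Site 4 8×3=24, #5→Site 4 3×2=6, #6→Site 2 15×3=45, #7→Site 4 5×7=35, #8→Site 4 9×3=27
  transport cost 455, fixed 91 → total 546.
Compare {Site 3, Site 4}: transport cost 487 + fixed 69 = 556.
Compare {Site 2, Site 3, Site 4}: transport cost 440 + fixed 120 = 560.
Compare {Site 1, Site 2, Site 4}: transport cost 435 + fixed 144 = 579.
All other subsets cost ≥ 556. Minimum total cost: 546.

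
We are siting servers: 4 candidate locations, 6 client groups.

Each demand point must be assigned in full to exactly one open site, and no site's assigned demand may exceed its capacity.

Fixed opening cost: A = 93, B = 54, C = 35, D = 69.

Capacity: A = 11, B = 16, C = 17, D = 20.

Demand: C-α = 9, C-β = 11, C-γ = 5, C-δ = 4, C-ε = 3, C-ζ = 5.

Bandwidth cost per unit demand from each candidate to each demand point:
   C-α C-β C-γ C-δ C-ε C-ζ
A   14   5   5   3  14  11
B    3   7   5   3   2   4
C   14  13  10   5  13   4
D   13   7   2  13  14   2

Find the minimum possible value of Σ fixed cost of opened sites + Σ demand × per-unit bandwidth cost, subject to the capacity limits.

310

Open {B, C, D}; cheapest assignment that respects the capacities:
  B (cap 16, load 16): C-α, C-δ, C-ε — cost 9×3 + 4×3 + 3×2 = 45
  C (cap 17, load 5): C-ζ — cost 5×4 = 20
  D (cap 20, load 16): C-β, C-γ — cost 11×7 + 5×2 = 87
  Shipping 152, fixed 158 → total 310.
  Any other capacity-feasible assignment to {B, C, D} ships for at least 152.
Compare {A, B, D}: its best feasible assignment gives total 336.
Compare {A, B, C}: its best feasible assignment gives total 352.
Every other set of open sites that can feasibly serve all demand totals ≥ 336 even under its best assignment. Minimum: 310.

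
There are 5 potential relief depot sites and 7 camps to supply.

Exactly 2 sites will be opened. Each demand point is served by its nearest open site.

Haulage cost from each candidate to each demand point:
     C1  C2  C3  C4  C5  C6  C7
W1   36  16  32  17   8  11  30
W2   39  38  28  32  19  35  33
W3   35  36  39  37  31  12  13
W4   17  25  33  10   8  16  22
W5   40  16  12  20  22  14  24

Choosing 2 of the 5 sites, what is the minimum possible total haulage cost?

99

Open {W4, W5}.
  C1→W4 17, C2→W5 16, C3→W5 12, C4→W4 10, C5→W4 8, C6→W5 14, C7→W4 22  ⇒ total 99.
Compare {W1, W4}: total 116.
Compare {W3, W4}: total 118.
No size-2 selection does better; minimum is 99.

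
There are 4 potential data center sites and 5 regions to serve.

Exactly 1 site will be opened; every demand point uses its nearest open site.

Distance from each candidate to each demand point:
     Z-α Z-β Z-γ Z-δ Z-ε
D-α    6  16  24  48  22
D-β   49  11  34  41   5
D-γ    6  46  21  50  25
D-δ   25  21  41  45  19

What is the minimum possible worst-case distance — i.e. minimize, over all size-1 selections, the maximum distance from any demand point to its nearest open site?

45

Open {D-δ}.
  Farthest demand point is Z-δ at distance 45 (to D-δ); all others are ≤ 45.
With {D-α} the worst case is 48.
With {D-β} the worst case is 49.
No size-1 selection achieves below 45.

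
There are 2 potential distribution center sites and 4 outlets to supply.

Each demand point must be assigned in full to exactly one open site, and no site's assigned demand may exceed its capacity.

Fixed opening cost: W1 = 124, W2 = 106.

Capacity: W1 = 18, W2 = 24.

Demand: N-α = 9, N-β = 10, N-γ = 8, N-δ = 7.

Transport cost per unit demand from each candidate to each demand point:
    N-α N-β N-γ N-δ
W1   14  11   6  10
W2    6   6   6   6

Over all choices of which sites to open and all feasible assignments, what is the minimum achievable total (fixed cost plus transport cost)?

Open {W1, W2}; cheapest assignment that respects the capacities:
  W1 (cap 18, load 15): N-γ, N-δ — cost 8×6 + 7×10 = 118
  W2 (cap 24, load 19): N-α, N-β — cost 9×6 + 10×6 = 114
  Shipping 232, fixed 230 → total 462.
  Any other capacity-feasible assignment to {W1, W2} ships for at least 232.
Total demand is 34 and no other set of sites has combined capacity ≥ 34, so {W1, W2} is the only feasible choice of open sites. Minimum: 462.

462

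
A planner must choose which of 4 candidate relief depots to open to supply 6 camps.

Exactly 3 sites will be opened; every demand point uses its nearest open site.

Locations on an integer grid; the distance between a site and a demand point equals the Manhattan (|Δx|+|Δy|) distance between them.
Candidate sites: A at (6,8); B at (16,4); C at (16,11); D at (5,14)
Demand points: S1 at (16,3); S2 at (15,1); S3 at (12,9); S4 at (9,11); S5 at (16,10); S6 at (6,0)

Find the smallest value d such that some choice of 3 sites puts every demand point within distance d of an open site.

8

Open {A, B, C}.
  Farthest demand point is S6 at distance 8 (to A); all others are ≤ 8.
With {A, B, D} the worst case is 8.
With {A, C, D} the worst case is 11.
No size-3 selection achieves below 8.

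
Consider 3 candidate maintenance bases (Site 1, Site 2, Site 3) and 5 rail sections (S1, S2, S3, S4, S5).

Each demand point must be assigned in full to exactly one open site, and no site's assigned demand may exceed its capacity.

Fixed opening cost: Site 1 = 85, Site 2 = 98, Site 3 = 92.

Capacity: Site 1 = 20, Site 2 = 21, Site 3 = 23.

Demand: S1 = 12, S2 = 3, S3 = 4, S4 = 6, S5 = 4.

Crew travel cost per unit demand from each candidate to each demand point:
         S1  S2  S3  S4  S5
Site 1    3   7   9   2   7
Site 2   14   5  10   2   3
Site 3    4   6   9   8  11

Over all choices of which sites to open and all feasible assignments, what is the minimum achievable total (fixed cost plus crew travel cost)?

Open {Site 1, Site 2}; cheapest assignment that respects the capacities:
  Site 1 (cap 20, load 16): S1, S3 — cost 12×3 + 4×9 = 72
  Site 2 (cap 21, load 13): S2, S4, S5 — cost 3×5 + 6×2 + 4×3 = 39
  Shipping 111, fixed 183 → total 294.
  Any other capacity-feasible assignment to {Site 1, Site 2} ships for at least 111.
Compare {Site 2, Site 3}: its best feasible assignment gives total 313.
Compare {Site 1, Site 3}: its best feasible assignment gives total 319.
Every other set of open sites that can feasibly serve all demand totals ≥ 313 even under its best assignment. Minimum: 294.

294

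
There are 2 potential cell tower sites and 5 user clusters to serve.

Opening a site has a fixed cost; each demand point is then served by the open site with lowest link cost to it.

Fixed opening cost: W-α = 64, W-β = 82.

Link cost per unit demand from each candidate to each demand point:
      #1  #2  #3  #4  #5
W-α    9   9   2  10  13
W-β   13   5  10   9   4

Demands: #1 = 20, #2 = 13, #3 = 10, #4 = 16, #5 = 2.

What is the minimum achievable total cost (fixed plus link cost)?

Open {W-α, W-β}: assign each demand point to its cheapest open site.
  #1→W-α 20×9=180, #2→W-β 13×5=65, #3→W-α 10×2=20, #4→W-β 16×9=144, #5→W-β 2×4=8
  link cost 417, fixed 146 → total 563.
Compare {W-α}: link cost 503 + fixed 64 = 567.
Compare {W-β}: link cost 577 + fixed 82 = 659.

563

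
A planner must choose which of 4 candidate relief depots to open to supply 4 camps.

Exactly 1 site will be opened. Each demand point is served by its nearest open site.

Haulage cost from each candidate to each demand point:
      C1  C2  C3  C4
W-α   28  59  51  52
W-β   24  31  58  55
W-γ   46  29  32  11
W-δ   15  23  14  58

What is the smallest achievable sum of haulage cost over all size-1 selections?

Open {W-δ}.
  C1→W-δ 15, C2→W-δ 23, C3→W-δ 14, C4→W-δ 58  ⇒ total 110.
Compare {W-γ}: total 118.
Compare {W-β}: total 168.
No size-1 selection does better; minimum is 110.

110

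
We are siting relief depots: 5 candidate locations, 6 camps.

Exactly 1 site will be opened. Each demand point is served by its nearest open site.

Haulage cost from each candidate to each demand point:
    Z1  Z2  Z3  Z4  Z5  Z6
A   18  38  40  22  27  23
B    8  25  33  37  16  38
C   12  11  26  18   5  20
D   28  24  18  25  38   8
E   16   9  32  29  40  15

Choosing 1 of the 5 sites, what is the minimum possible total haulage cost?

Open {C}.
  Z1→C 12, Z2→C 11, Z3→C 26, Z4→C 18, Z5→C 5, Z6→C 20  ⇒ total 92.
Compare {D}: total 141.
Compare {E}: total 141.
No size-1 selection does better; minimum is 92.

92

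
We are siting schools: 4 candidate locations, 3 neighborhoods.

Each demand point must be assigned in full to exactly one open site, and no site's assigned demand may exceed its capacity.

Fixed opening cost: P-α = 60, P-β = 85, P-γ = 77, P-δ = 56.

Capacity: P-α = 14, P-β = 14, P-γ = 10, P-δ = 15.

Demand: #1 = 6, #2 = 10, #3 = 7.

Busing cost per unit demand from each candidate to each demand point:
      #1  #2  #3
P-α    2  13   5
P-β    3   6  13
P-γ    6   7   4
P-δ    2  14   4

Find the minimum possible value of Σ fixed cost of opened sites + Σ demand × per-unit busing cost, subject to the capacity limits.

Open {P-β, P-δ}; cheapest assignment that respects the capacities:
  P-β (cap 14, load 10): #2 — cost 10×6 = 60
  P-δ (cap 15, load 13): #1, #3 — cost 6×2 + 7×4 = 40
  Shipping 100, fixed 141 → total 241.
  Any other capacity-feasible assignment to {P-β, P-δ} ships for at least 100.
Compare {P-γ, P-δ}: its best feasible assignment gives total 243.
Compare {P-α, P-β}: its best feasible assignment gives total 252.
Every other set of open sites that can feasibly serve all demand totals ≥ 243 even under its best assignment. Minimum: 241.

241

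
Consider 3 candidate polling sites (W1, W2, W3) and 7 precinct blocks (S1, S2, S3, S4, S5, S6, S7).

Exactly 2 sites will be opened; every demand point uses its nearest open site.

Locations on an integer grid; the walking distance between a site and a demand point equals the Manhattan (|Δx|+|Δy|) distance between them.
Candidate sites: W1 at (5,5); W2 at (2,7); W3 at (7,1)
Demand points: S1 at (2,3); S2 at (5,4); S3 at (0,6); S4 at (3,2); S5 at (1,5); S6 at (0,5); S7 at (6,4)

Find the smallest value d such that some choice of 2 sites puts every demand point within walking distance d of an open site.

Open {W1, W2}.
  Farthest demand point is S4 at walking distance 5 (to W1); all others are ≤ 5.
With {W2, W3} the worst case is 5.
With {W1, W3} the worst case is 6.
No size-2 selection achieves below 5.

5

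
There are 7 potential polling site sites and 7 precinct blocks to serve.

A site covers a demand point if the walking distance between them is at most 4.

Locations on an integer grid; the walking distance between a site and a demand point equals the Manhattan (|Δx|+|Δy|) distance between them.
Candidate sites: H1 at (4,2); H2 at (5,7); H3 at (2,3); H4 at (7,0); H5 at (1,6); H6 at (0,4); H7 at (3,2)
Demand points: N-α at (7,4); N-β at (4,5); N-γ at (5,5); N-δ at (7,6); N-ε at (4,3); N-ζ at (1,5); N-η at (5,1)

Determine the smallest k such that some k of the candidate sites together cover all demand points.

3

Coverage sets (demand points within 4 of each site):
  H1: {N-β, N-γ, N-ε, N-η}
  H2: {N-β, N-γ, N-δ}
  H3: {N-β, N-ε, N-ζ}
  H4: {N-α, N-η}
  H5: {N-β, N-ζ}
  H6: {N-ζ}
  H7: {N-β, N-ε, N-η}
No 2 sites suffice: every size-2 union leaves at least one demand point uncovered.
But {H2, H3, H4} covers everything, so the minimum is 3.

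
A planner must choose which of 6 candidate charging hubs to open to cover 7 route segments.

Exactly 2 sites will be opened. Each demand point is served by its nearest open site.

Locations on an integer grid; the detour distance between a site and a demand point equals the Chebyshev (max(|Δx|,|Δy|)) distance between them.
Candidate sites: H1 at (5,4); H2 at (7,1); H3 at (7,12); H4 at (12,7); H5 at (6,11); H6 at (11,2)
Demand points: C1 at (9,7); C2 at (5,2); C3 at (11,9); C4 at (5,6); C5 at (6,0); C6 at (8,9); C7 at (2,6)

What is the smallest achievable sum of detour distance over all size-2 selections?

Open {H1, H4}.
  C1→H4 3, C2→H1 2, C3→H4 2, C4→H1 2, C5→H1 4, C6→H4 4, C7→H1 3  ⇒ total 20.
Compare {H1, H3}: total 22.
Compare {H1, H5}: total 22.
No size-2 selection does better; minimum is 20.

20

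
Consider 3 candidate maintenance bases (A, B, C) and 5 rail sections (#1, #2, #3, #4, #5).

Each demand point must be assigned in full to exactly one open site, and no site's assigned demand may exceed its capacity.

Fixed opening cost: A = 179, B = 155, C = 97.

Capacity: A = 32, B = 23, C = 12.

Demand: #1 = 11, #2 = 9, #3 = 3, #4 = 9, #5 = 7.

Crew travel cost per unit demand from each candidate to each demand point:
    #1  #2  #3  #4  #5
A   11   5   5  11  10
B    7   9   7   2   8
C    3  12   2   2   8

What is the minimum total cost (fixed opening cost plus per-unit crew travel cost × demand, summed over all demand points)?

536

Open {A, C}; cheapest assignment that respects the capacities:
  A (cap 32, load 27): #1, #2, #5 — cost 11×11 + 9×5 + 7×10 = 236
  C (cap 12, load 12): #3, #4 — cost 3×2 + 9×2 = 24
  Shipping 260, fixed 276 → total 536.
  Any other capacity-feasible assignment to {A, C} ships for at least 260.
Compare {A, B}: its best feasible assignment gives total 559.
Compare {A, B, C}: its best feasible assignment gives total 598.
Every other set of open sites that can feasibly serve all demand totals ≥ 559 even under its best assignment. Minimum: 536.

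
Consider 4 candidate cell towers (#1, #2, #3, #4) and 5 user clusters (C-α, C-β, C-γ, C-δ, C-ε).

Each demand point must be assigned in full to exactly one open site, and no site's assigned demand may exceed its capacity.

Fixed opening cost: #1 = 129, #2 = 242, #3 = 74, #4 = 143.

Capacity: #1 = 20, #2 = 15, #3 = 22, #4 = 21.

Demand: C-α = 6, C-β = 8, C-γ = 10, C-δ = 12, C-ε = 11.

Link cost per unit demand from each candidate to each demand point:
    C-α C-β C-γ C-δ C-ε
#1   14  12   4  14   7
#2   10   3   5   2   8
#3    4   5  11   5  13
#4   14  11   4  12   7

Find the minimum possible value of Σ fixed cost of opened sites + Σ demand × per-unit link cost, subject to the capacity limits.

635

Open {#1, #3, #4}; cheapest assignment that respects the capacities:
  #1 (cap 20, load 11): C-ε — cost 11×7 = 77
  #3 (cap 22, load 18): C-α, C-δ — cost 6×4 + 12×5 = 84
  #4 (cap 21, load 18): C-β, C-γ — cost 8×11 + 10×4 = 128
  Shipping 289, fixed 346 → total 635.
  Any other capacity-feasible assignment to {#1, #3, #4} ships for at least 289.
Compare {#2, #3, #4}: its best feasible assignment gives total 664.
Compare {#1, #2, #3}: its best feasible assignment gives total 752.
Every other set of open sites that can feasibly serve all demand totals ≥ 664 even under its best assignment. Minimum: 635.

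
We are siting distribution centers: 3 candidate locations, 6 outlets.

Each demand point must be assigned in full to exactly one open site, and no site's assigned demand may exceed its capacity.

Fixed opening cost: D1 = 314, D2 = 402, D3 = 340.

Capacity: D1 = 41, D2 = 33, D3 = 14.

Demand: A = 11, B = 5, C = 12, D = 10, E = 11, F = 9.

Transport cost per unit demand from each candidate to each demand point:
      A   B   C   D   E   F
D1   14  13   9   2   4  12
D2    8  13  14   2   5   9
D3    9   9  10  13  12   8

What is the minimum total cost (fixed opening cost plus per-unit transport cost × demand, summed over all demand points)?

Open {D1, D2}; cheapest assignment that respects the capacities:
  D1 (cap 41, load 38): B, C, D, E — cost 5×13 + 12×9 + 10×2 + 11×4 = 237
  D2 (cap 33, load 20): A, F — cost 11×8 + 9×9 = 169
  Shipping 406, fixed 716 → total 1122.
  Any other capacity-feasible assignment to {D1, D2} ships for at least 406.
Compare {D1, D2, D3}: its best feasible assignment gives total 1433.
Every other set of open sites that can feasibly serve all demand totals ≥ 1433 even under its best assignment. Minimum: 1122.

1122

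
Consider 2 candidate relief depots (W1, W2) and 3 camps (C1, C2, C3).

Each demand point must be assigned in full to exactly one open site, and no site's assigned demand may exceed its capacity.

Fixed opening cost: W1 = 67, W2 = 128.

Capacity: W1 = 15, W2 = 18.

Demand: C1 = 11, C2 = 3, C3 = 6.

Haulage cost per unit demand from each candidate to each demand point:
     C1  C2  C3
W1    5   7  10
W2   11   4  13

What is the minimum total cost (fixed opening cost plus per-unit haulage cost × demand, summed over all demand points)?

Open {W1, W2}; cheapest assignment that respects the capacities:
  W1 (cap 15, load 11): C1 — cost 11×5 = 55
  W2 (cap 18, load 9): C2, C3 — cost 3×4 + 6×13 = 90
  Shipping 145, fixed 195 → total 340.
  Any other capacity-feasible assignment to {W1, W2} ships for at least 145.
Total demand is 20 and no other set of sites has combined capacity ≥ 20, so {W1, W2} is the only feasible choice of open sites. Minimum: 340.

340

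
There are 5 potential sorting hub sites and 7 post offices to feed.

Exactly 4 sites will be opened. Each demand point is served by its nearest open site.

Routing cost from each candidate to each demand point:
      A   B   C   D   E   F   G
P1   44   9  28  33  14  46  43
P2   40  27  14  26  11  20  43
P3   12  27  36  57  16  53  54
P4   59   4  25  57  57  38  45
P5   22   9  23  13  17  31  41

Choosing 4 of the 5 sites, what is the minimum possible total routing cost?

115

Open {P2, P3, P4, P5}.
  A→P3 12, B→P4 4, C→P2 14, D→P5 13, E→P2 11, F→P2 20, G→P5 41  ⇒ total 115.
Compare {P1, P2, P3, P5}: total 120.
Compare {P1, P2, P4, P5}: total 125.
No size-4 selection does better; minimum is 115.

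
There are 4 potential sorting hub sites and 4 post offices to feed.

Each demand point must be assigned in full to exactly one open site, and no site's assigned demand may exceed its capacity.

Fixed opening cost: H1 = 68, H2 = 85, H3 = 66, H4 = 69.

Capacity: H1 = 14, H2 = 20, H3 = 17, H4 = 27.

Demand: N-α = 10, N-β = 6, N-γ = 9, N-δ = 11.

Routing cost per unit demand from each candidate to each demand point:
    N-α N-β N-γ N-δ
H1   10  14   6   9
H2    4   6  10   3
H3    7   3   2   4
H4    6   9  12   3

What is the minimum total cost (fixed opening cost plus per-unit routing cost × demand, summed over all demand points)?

264

Open {H3, H4}; cheapest assignment that respects the capacities:
  H3 (cap 17, load 15): N-β, N-γ — cost 6×3 + 9×2 = 36
  H4 (cap 27, load 21): N-α, N-δ — cost 10×6 + 11×3 = 93
  Shipping 129, fixed 135 → total 264.
  Any other capacity-feasible assignment to {H3, H4} ships for at least 129.
Compare {H2, H3, H4}: its best feasible assignment gives total 329.
Compare {H1, H3, H4}: its best feasible assignment gives total 332.
Every other set of open sites that can feasibly serve all demand totals ≥ 329 even under its best assignment. Minimum: 264.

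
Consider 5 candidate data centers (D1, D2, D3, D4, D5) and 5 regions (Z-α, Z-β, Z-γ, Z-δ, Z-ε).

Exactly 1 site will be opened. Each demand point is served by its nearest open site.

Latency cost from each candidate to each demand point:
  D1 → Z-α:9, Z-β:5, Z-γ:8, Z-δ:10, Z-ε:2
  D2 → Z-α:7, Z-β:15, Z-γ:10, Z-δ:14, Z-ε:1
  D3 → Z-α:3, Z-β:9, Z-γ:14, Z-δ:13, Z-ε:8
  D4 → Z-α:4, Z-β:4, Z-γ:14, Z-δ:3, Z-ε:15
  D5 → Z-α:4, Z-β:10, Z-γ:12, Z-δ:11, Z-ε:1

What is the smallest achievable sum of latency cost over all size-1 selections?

34

Open {D1}.
  Z-α→D1 9, Z-β→D1 5, Z-γ→D1 8, Z-δ→D1 10, Z-ε→D1 2  ⇒ total 34.
Compare {D5}: total 38.
Compare {D4}: total 40.
No size-1 selection does better; minimum is 34.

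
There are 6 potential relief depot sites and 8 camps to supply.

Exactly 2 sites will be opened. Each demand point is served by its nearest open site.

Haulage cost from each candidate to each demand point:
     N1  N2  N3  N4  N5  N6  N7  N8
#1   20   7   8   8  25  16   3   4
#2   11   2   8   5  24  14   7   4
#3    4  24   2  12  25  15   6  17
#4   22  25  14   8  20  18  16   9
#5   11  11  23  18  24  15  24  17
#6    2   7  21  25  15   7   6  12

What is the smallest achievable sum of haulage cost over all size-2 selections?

Open {#2, #6}.
  N1→#6 2, N2→#2 2, N3→#2 8, N4→#2 5, N5→#6 15, N6→#6 7, N7→#6 6, N8→#2 4  ⇒ total 49.
Compare {#1, #6}: total 54.
Compare {#2, #3}: total 61.
No size-2 selection does better; minimum is 49.

49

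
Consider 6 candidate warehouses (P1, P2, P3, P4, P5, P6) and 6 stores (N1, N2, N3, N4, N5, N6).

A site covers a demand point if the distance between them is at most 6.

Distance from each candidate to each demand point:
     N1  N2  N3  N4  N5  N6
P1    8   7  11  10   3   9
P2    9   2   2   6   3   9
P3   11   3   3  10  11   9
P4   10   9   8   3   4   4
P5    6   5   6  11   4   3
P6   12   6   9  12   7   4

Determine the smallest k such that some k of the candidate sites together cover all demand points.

Coverage sets (demand points within 6 of each site):
  P1: {N5}
  P2: {N2, N3, N4, N5}
  P3: {N2, N3}
  P4: {N4, N5, N6}
  P5: {N1, N2, N3, N5, N6}
  P6: {N2, N6}
No single site covers all 6 demand points.
But {P2, P5} covers everything, so the minimum is 2.

2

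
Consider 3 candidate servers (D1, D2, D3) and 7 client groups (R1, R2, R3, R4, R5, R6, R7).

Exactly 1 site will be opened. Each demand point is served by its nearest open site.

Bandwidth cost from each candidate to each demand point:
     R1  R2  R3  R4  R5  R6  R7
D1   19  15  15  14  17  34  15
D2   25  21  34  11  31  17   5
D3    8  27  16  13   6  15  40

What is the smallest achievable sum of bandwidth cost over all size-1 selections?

125

Open {D3}.
  R1→D3 8, R2→D3 27, R3→D3 16, R4→D3 13, R5→D3 6, R6→D3 15, R7→D3 40  ⇒ total 125.
Compare {D1}: total 129.
Compare {D2}: total 144.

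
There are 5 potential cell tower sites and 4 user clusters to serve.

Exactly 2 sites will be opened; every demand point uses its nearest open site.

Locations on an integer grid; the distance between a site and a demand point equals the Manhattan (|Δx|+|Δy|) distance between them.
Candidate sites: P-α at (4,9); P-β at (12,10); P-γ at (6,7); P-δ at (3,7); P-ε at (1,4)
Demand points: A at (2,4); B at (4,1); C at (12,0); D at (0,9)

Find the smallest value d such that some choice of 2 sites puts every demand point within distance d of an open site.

Open {P-α, P-β}.
  Farthest demand point is C at distance 10 (to P-β); all others are ≤ 10.
With {P-β, P-γ} the worst case is 10.
With {P-β, P-δ} the worst case is 10.
No size-2 selection achieves below 10.

10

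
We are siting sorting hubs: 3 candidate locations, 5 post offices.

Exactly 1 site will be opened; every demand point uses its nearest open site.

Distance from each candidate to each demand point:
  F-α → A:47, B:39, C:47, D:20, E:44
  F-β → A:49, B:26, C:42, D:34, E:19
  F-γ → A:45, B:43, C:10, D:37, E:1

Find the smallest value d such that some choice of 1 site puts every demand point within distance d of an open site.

45

Open {F-γ}.
  Farthest demand point is A at distance 45 (to F-γ); all others are ≤ 45.
With {F-α} the worst case is 47.
With {F-β} the worst case is 49.
No size-1 selection achieves below 45.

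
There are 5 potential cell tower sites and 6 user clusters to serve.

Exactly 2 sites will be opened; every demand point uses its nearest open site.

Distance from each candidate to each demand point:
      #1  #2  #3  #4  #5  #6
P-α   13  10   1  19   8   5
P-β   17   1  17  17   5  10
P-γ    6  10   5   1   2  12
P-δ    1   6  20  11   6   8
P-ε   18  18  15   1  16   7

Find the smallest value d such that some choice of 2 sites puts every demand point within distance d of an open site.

Open {P-γ, P-δ}.
  Farthest demand point is #6 at distance 8 (to P-δ); all others are ≤ 8.
With {P-α, P-γ} the worst case is 10.
With {P-β, P-γ} the worst case is 10.
No size-2 selection achieves below 8.

8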